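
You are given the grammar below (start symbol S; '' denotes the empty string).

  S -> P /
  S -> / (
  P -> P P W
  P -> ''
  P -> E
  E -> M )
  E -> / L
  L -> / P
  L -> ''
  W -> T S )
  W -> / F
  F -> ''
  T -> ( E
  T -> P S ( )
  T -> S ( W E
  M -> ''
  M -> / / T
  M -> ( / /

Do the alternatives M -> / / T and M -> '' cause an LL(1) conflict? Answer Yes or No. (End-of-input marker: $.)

FIRST(/ / T) = { / } and FIRST('') = { '' }.
The second is nullable but FOLLOW(M) = { ) } is disjoint from FIRST of the first.

No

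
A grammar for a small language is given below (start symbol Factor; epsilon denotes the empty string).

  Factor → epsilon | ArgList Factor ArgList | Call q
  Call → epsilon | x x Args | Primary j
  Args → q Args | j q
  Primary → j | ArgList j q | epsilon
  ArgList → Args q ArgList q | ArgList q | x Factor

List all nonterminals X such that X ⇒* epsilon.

{ Call, Factor, Primary }

Directly nullable (have an epsilon-production): Factor, Call, Primary.
No other nonterminal has a production whose RHS symbols are all nullable.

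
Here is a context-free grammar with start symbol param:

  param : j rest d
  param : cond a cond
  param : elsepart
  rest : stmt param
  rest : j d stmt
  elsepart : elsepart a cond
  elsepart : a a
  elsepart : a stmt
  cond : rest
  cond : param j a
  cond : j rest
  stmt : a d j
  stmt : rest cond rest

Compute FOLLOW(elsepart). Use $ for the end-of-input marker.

In param : elsepart: elsepart is at the end, add FOLLOW(param) = { $, a, d, j }.
In elsepart : elsepart a cond: add FIRST(a cond) = { a }.
Union: FOLLOW(elsepart) = { $, a, d, j }.

{ $, a, d, j }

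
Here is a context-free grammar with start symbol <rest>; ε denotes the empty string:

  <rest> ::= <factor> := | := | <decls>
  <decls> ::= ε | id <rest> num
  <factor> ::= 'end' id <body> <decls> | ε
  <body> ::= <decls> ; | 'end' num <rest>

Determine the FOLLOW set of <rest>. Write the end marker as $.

{ $, :=, id, num }

<rest> is the start symbol, so $ ∈ FOLLOW(<rest>).
In <decls> ::= id <rest> num: add FIRST(num) = { num }.
In <body> ::= 'end' num <rest>: <rest> is at the end, add FOLLOW(<body>) = { :=, id }.
Union: FOLLOW(<rest>) = { $, :=, id, num }.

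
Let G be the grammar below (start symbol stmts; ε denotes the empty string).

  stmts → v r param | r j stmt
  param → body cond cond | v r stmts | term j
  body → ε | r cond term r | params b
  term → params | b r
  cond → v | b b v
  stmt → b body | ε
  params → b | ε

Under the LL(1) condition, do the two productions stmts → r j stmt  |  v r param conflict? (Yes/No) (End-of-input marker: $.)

FIRST(r j stmt) = { r } and FIRST(v r param) = { v }.
The FIRST sets are disjoint and neither alternative is nullable — no conflict.

No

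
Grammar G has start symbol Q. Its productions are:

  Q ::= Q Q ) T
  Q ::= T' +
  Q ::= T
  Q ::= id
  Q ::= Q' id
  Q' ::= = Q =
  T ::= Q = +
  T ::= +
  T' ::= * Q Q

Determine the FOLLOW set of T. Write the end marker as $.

In Q ::= Q Q ) T: T is at the end, add FOLLOW(Q) = { $, ), *, +, =, id }.
In Q ::= T: T is at the end, add FOLLOW(Q) = { $, ), *, +, =, id }.
Union: FOLLOW(T) = { $, ), *, +, =, id }.

{ $, ), *, +, =, id }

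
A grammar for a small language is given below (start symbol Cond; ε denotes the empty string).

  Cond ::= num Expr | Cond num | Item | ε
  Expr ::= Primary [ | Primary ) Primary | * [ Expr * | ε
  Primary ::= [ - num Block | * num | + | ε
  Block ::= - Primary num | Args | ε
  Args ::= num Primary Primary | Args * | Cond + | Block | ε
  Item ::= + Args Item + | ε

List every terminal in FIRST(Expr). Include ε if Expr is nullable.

{ ), *, +, [, ε }

From Expr ::= Primary [: Primary nullable, take FIRST(Primary) ∪ {[} = { *, +, [ }.
From Expr ::= Primary ) Primary: Primary nullable, take FIRST(Primary) ∪ {)} = { ), *, +, [ }.
Expr ::= * [ Expr * contributes {*}.
Expr ::= ε contributes ε.
Union: FIRST(Expr) = { ), *, +, [, ε }.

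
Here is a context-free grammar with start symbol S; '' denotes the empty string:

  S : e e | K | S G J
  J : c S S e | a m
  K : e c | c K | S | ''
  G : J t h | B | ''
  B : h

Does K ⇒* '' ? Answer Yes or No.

K has an ''-production, so K ⇒ ''.

Yes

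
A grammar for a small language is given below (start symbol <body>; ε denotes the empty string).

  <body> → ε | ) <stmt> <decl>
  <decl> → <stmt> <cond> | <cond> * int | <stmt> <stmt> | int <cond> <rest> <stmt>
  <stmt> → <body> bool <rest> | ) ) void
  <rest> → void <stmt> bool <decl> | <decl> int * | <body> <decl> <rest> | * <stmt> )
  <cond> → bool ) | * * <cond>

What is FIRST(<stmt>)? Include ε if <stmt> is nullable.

{ ), bool }

From <stmt> → <body> bool <rest>: <body> nullable, take FIRST(<body>) ∪ {bool} = { ), bool }.
<stmt> → ) ) void contributes {)}.
Union: FIRST(<stmt>) = { ), bool }.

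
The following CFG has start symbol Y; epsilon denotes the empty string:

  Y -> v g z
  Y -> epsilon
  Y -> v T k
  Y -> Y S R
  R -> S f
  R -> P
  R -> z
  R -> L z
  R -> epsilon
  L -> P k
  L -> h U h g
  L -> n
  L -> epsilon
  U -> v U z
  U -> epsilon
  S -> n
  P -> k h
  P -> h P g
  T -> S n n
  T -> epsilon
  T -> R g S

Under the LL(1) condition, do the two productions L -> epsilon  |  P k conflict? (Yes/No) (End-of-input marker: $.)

FIRST(epsilon) = { epsilon } and FIRST(P k) = { h, k }.
The first is nullable but FOLLOW(L) = { z } is disjoint from FIRST of the second.

No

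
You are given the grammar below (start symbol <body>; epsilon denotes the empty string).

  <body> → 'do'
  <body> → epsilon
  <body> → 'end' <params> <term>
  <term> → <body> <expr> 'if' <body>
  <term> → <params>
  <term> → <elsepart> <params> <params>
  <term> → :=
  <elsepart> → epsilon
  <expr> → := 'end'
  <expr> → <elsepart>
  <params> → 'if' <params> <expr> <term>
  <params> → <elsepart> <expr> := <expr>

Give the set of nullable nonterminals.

{ <body>, <elsepart>, <expr> }

Directly nullable (have an epsilon-production): <body>, <elsepart>.
<expr> → <elsepart> with every symbol nullable, so <expr> is nullable.
No other nonterminal has a production whose RHS symbols are all nullable.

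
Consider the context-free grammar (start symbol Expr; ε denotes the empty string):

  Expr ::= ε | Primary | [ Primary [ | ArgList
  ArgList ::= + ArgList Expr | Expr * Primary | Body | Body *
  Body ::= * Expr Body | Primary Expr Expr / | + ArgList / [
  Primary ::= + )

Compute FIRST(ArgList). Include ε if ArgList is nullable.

{ *, +, [ }

ArgList ::= + ArgList Expr contributes {+}.
From ArgList ::= Expr * Primary: Expr nullable, take FIRST(Expr) ∪ {*} = { *, +, [ }.
From ArgList ::= Body: add FIRST(Body) = { *, + }.
From ArgList ::= Body *: add FIRST(Body) = { *, + }.
Union: FIRST(ArgList) = { *, +, [ }.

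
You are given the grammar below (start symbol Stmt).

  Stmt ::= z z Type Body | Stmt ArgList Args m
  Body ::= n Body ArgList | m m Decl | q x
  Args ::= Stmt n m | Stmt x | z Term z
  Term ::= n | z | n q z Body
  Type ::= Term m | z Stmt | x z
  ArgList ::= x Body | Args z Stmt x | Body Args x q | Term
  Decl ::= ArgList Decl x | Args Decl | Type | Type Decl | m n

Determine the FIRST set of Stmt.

Stmt ::= z z Type Body contributes {z}.
From Stmt ::= Stmt ArgList Args m: add FIRST(Stmt) = { z }.
Union: FIRST(Stmt) = { z }.

{ z }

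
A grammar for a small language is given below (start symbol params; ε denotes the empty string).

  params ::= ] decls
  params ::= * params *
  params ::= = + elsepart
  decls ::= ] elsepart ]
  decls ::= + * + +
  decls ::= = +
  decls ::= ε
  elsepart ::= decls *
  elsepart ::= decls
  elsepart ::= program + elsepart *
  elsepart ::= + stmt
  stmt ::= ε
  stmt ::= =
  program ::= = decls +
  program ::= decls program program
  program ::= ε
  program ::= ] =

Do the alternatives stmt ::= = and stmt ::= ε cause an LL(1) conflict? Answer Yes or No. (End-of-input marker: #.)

FIRST(=) = { = } and FIRST(ε) = { ε }.
The second is nullable but FOLLOW(stmt) = { #, *, ] } is disjoint from FIRST of the first.

No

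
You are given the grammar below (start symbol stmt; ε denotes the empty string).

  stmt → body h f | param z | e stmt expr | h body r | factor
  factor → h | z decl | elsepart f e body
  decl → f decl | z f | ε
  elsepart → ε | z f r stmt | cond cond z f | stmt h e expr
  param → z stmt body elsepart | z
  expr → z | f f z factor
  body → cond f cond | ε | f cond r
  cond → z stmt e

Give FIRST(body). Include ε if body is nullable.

From body → cond f cond: add FIRST(cond) = { z }.
body → ε contributes ε.
body → f cond r contributes {f}.
Union: FIRST(body) = { f, z, ε }.

{ f, z, ε }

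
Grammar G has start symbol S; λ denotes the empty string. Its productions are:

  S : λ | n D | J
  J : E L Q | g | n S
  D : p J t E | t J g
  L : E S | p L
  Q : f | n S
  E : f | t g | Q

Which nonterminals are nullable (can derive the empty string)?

Directly nullable (have an λ-production): S.
No other nonterminal has a production whose RHS symbols are all nullable.

{ S }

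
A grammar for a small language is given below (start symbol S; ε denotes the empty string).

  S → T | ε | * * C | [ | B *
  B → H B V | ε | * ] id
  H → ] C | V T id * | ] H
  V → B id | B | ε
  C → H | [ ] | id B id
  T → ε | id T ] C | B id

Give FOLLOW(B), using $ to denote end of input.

In S → B *: add FIRST(*) = { * }.
In B → H B V: add FIRST(V)\{ε} = { *, ], id }.
  Since V is nullable, also add FOLLOW(B) = { *, ], id }.
In V → B id: add FIRST(id) = { id }.
In V → B: B is at the end, add FOLLOW(V) = { *, ], id }.
In C → id B id: add FIRST(id) = { id }.
In T → B id: add FIRST(id) = { id }.
Union: FOLLOW(B) = { *, ], id }.

{ *, ], id }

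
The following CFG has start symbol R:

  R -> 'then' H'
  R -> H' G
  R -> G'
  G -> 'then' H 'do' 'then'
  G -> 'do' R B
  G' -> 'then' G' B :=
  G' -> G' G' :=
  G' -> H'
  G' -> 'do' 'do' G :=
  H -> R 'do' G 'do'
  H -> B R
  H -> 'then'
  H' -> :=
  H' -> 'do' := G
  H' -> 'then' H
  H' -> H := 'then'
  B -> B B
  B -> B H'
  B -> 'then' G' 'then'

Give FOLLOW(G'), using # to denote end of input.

In R -> G': G' is at the end, add FOLLOW(R) = { #, 'do', 'then', := }.
In G' -> 'then' G' B :=: add FIRST(B :=) = { 'then' }.
In G' -> G' G' :=: add FIRST(G' :=) = { 'do', 'then', := }.
In G' -> G' G' :=: add FIRST(:=) = { := }.
In B -> 'then' G' 'then': add FIRST('then') = { 'then' }.
Union: FOLLOW(G') = { #, 'do', 'then', := }.

{ #, 'do', 'then', := }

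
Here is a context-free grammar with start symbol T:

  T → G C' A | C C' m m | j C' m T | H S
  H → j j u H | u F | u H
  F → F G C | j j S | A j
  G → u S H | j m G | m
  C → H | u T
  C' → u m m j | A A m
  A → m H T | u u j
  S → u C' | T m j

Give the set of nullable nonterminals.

{ } (none)

No nonterminal has an empty production or an RHS whose symbols are all nullable.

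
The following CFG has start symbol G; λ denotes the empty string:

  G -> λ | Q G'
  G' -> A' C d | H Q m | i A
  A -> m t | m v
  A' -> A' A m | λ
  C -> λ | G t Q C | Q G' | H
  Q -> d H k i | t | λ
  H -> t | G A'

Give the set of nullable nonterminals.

Directly nullable (have an λ-production): G, A', C, Q.
H -> G A' with every symbol nullable, so H is nullable.
No other nonterminal has a production whose RHS symbols are all nullable.

{ A', C, G, H, Q }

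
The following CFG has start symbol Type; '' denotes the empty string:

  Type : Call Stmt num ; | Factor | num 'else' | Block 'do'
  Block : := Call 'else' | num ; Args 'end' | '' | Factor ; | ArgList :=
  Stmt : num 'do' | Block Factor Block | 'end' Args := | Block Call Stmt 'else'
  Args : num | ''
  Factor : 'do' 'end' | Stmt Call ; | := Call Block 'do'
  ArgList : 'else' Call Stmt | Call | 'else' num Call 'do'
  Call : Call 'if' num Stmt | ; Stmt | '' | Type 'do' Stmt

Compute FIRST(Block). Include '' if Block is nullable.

Block : := Call 'else' contributes {:=}.
Block : num ; Args 'end' contributes {num}.
Block : '' contributes ''.
From Block : Factor ;: add FIRST(Factor) = { 'do', 'else', 'end', 'if', :=, ;, num }.
From Block : ArgList :=: ArgList nullable, take FIRST(ArgList) ∪ {:=} = { 'do', 'else', 'end', 'if', :=, ;, num }.
Union: FIRST(Block) = { 'do', 'else', 'end', 'if', :=, ;, num, '' }.

{ 'do', 'else', 'end', 'if', :=, ;, num, '' }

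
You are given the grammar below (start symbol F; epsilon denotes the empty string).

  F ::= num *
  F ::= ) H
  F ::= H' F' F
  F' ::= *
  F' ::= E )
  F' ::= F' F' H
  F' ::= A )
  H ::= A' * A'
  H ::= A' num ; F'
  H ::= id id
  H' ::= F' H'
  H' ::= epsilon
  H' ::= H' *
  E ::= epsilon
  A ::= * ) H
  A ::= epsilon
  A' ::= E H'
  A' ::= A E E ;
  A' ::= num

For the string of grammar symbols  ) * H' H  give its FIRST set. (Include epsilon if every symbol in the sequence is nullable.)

{ ) }

) is a terminal; add {)} and stop.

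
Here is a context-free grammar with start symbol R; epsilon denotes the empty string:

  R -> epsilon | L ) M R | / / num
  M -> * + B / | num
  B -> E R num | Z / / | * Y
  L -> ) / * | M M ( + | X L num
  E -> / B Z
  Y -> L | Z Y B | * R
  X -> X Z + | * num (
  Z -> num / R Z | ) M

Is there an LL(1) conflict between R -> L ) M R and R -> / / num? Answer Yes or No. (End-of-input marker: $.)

No

FIRST(L ) M R) = { ), *, num } and FIRST(/ / num) = { / }.
The FIRST sets are disjoint and neither alternative is nullable — no conflict.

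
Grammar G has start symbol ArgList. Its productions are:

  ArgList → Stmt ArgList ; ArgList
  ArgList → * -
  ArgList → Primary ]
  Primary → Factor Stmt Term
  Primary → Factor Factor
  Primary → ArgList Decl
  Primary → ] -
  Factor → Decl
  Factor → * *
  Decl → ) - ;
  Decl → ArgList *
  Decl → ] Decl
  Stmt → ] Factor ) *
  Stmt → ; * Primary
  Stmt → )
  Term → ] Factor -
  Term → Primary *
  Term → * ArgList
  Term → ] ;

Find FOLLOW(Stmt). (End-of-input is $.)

In ArgList → Stmt ArgList ; ArgList: add FIRST(ArgList ; ArgList) = { ), *, ;, ] }.
In Primary → Factor Stmt Term: add FIRST(Term) = { ), *, ;, ] }.
Union: FOLLOW(Stmt) = { ), *, ;, ] }.

{ ), *, ;, ] }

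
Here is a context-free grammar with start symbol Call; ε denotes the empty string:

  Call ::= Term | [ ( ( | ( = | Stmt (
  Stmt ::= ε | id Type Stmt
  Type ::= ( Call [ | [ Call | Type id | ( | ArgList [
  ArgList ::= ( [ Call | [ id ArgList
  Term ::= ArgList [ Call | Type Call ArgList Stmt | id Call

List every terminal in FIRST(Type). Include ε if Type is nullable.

Type ::= ( Call [ contributes {(}.
Type ::= [ Call contributes {[}.
From Type ::= Type id: add FIRST(Type) = { (, [ }.
Type ::= ( contributes {(}.
From Type ::= ArgList [: add FIRST(ArgList) = { (, [ }.
Union: FIRST(Type) = { (, [ }.

{ (, [ }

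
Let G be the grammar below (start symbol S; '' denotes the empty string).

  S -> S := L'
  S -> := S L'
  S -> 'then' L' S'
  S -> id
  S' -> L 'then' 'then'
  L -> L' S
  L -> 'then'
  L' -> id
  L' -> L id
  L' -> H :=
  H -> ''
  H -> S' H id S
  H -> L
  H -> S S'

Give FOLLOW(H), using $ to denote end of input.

In L' -> H :=: add FIRST(:=) = { := }.
In H -> S' H id S: add FIRST(id S) = { id }.
Union: FOLLOW(H) = { :=, id }.

{ :=, id }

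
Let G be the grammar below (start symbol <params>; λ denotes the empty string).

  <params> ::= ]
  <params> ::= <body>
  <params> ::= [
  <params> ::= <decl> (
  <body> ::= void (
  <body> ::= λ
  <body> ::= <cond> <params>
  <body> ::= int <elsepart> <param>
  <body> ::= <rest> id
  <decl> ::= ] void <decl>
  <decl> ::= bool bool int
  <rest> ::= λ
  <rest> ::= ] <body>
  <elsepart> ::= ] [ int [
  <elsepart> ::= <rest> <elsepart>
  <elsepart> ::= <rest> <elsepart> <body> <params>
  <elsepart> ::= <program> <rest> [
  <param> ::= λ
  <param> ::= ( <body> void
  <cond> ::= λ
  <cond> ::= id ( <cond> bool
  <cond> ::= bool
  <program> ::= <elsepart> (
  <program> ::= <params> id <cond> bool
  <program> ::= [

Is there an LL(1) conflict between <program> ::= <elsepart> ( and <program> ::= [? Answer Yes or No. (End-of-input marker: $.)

Yes

FIRST(<elsepart> () = { [, ], bool, id, int, void } and FIRST([) = { [ }.
Both contain [, so the two alternatives are not disjoint — LL(1) conflict.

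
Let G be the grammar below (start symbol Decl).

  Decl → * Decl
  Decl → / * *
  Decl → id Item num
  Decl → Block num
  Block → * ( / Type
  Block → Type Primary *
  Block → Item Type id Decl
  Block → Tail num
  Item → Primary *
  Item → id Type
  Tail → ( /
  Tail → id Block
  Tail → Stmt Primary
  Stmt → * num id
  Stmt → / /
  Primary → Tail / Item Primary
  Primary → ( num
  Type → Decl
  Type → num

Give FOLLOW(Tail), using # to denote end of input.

In Block → Tail num: add FIRST(num) = { num }.
In Primary → Tail / Item Primary: add FIRST(/ Item Primary) = { / }.
Union: FOLLOW(Tail) = { /, num }.

{ /, num }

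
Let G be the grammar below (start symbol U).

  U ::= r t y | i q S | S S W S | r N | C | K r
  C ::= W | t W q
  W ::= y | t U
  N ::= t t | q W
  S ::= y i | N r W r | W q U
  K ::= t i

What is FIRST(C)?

From C ::= W: add FIRST(W) = { t, y }.
C ::= t W q contributes {t}.
Union: FIRST(C) = { t, y }.

{ t, y }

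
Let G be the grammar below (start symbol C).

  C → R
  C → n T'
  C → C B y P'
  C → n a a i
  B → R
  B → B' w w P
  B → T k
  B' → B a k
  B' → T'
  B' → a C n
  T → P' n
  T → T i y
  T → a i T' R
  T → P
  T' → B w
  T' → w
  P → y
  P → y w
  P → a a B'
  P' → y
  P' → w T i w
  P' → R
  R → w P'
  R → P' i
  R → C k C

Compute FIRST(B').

{ a, n, w, y }

From B' → B a k: add FIRST(B) = { a, n, w, y }.
From B' → T': add FIRST(T') = { a, n, w, y }.
B' → a C n contributes {a}.
Union: FIRST(B') = { a, n, w, y }.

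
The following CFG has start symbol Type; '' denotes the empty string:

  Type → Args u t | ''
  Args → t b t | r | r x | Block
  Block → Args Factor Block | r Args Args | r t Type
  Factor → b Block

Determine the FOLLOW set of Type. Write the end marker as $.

{ $, b, r, t, u }

Type is the start symbol, so $ ∈ FOLLOW(Type).
In Block → r t Type: Type is at the end, add FOLLOW(Block) = { b, r, t, u }.
Union: FOLLOW(Type) = { $, b, r, t, u }.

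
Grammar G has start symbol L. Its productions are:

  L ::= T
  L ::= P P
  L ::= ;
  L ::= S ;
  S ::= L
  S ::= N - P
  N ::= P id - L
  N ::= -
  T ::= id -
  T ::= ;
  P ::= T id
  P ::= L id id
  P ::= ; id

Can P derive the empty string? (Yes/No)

No

No nonterminal in this grammar is nullable.
No production of P has an RHS whose symbols are all nullable, so P is not nullable.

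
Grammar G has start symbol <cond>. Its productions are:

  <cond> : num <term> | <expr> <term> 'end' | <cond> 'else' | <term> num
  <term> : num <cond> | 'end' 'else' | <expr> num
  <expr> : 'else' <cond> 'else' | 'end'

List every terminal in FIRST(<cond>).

<cond> : num <term> contributes {num}.
From <cond> : <expr> <term> 'end': add FIRST(<expr>) = { 'else', 'end' }.
From <cond> : <cond> 'else': add FIRST(<cond>) = { 'else', 'end', num }.
From <cond> : <term> num: add FIRST(<term>) = { 'else', 'end', num }.
Union: FIRST(<cond>) = { 'else', 'end', num }.

{ 'else', 'end', num }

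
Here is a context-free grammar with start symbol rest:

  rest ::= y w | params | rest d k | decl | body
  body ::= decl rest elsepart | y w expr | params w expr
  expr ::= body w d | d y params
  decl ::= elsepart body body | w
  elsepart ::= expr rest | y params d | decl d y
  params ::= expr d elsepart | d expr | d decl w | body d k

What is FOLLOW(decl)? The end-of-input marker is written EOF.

In rest ::= decl: decl is at the end, add FOLLOW(rest) = { EOF, d, w, y }.
In body ::= decl rest elsepart: add FIRST(rest elsepart) = { d, w, y }.
In elsepart ::= decl d y: add FIRST(d y) = { d }.
In params ::= d decl w: add FIRST(w) = { w }.
Union: FOLLOW(decl) = { EOF, d, w, y }.

{ EOF, d, w, y }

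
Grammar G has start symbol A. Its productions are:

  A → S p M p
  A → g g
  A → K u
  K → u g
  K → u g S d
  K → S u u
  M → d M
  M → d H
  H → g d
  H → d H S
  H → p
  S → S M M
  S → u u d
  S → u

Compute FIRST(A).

From A → S p M p: add FIRST(S) = { u }.
A → g g contributes {g}.
From A → K u: add FIRST(K) = { u }.
Union: FIRST(A) = { g, u }.

{ g, u }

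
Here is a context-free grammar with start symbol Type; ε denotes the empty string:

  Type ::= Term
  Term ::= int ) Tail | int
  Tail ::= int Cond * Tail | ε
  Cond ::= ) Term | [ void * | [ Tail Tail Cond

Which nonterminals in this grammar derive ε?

Directly nullable (have an ε-production): Tail.
No other nonterminal has a production whose RHS symbols are all nullable.

{ Tail }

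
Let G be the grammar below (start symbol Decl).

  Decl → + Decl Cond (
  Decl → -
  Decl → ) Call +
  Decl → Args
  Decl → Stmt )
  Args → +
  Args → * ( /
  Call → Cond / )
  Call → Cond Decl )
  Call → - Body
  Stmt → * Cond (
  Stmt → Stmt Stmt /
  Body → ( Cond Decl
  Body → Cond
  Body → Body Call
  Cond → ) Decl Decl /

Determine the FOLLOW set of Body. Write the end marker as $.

{ ), +, - }

In Call → - Body: Body is at the end, add FOLLOW(Call) = { ), +, - }.
In Body → Body Call: add FIRST(Call) = { ), - }.
Union: FOLLOW(Body) = { ), +, - }.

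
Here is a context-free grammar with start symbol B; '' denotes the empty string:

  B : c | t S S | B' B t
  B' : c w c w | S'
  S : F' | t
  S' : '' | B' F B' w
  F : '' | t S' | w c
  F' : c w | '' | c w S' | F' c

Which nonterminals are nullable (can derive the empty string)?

{ B', F, F', S, S' }

Directly nullable (have an ''-production): S', F, F'.
S : F' with every symbol nullable, so S is nullable.
B' : S' with every symbol nullable, so B' is nullable.
No other nonterminal has a production whose RHS symbols are all nullable.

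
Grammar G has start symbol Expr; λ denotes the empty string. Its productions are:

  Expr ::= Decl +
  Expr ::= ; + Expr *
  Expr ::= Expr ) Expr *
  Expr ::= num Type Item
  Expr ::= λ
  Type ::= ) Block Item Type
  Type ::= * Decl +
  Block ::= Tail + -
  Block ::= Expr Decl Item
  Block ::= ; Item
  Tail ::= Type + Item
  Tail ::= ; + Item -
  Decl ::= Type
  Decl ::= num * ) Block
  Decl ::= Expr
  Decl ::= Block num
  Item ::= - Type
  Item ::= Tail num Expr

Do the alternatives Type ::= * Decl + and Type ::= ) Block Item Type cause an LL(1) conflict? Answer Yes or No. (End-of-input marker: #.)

FIRST(* Decl +) = { * } and FIRST() Block Item Type) = { ) }.
The FIRST sets are disjoint and neither alternative is nullable — no conflict.

No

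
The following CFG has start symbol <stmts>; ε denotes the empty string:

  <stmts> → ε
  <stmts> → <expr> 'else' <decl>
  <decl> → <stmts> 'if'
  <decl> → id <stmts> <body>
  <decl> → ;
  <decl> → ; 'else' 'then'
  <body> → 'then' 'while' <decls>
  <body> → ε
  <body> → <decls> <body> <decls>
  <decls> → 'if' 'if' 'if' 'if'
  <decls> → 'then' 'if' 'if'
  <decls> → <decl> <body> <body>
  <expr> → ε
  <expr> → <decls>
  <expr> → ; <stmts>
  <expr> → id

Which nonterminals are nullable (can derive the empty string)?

Directly nullable (have an ε-production): <stmts>, <body>, <expr>.
No other nonterminal has a production whose RHS symbols are all nullable.

{ <body>, <expr>, <stmts> }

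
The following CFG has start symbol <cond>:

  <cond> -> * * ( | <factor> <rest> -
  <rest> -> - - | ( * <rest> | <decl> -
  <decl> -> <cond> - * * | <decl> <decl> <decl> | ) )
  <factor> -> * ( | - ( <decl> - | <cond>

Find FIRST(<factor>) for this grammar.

{ *, - }

<factor> -> * ( contributes {*}.
<factor> -> - ( <decl> - contributes {-}.
From <factor> -> <cond>: add FIRST(<cond>) = { *, - }.
Union: FIRST(<factor>) = { *, - }.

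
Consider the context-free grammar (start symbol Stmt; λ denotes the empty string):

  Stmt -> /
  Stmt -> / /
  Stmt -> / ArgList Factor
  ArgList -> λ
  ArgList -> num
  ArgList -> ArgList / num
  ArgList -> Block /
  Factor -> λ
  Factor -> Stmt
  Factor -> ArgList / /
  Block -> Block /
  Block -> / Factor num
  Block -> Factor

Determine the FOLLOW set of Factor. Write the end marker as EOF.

In Stmt -> / ArgList Factor: Factor is at the end, add FOLLOW(Stmt) = { EOF, /, num }.
In Block -> / Factor num: add FIRST(num) = { num }.
In Block -> Factor: Factor is at the end, add FOLLOW(Block) = { / }.
Union: FOLLOW(Factor) = { EOF, /, num }.

{ EOF, /, num }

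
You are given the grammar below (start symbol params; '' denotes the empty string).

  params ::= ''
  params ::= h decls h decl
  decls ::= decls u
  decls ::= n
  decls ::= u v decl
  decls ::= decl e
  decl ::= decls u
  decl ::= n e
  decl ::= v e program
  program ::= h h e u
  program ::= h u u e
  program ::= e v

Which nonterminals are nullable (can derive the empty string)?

{ params }

Directly nullable (have an ''-production): params.
No other nonterminal has a production whose RHS symbols are all nullable.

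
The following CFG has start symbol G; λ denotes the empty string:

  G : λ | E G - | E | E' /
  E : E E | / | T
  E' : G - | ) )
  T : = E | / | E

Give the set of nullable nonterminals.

Directly nullable (have an λ-production): G.
No other nonterminal has a production whose RHS symbols are all nullable.

{ G }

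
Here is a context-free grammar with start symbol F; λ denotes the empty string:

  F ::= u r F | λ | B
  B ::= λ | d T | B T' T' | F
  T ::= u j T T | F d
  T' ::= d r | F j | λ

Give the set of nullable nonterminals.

{ B, F, T' }

Directly nullable (have an λ-production): F, B, T'.
No other nonterminal has a production whose RHS symbols are all nullable.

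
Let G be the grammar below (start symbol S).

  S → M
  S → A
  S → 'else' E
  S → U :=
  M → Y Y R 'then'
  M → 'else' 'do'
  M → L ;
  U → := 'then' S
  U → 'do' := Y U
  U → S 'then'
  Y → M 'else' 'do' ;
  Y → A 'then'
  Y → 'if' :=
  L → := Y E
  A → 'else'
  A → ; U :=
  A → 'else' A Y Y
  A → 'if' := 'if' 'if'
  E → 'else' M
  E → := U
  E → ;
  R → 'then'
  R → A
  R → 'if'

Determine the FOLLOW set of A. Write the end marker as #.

{ #, 'else', 'if', 'then', :=, ; }

In S → A: A is at the end, add FOLLOW(S) = { #, 'then', :=, ; }.
In Y → A 'then': add FIRST('then') = { 'then' }.
In A → 'else' A Y Y: add FIRST(Y Y) = { 'else', 'if', :=, ; }.
In R → A: A is at the end, add FOLLOW(R) = { 'then' }.
Union: FOLLOW(A) = { #, 'else', 'if', 'then', :=, ; }.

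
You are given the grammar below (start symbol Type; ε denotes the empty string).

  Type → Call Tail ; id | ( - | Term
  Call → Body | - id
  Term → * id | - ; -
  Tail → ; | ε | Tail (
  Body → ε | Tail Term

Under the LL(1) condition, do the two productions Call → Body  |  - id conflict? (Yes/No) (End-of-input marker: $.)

FIRST(Body) = { (, *, -, ;, ε } and FIRST(- id) = { - }.
Both contain -, so the two alternatives are not disjoint — LL(1) conflict.

Yes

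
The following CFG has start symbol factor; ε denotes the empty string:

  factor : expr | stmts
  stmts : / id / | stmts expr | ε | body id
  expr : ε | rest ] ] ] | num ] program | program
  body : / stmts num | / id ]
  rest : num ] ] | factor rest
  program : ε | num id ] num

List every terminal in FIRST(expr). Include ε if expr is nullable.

{ /, num, ε }

expr : ε contributes ε.
From expr : rest ] ] ]: add FIRST(rest) = { /, num }.
expr : num ] program contributes {num}.
From expr : program: add FIRST(program) = { num, ε } (including ε since program is nullable).
Union: FIRST(expr) = { /, num, ε }.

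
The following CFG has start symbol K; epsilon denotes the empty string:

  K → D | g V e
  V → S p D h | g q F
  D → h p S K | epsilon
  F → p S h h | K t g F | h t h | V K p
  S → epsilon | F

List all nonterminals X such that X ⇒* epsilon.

Directly nullable (have an epsilon-production): D, S.
K → D with every symbol nullable, so K is nullable.
No other nonterminal has a production whose RHS symbols are all nullable.

{ D, K, S }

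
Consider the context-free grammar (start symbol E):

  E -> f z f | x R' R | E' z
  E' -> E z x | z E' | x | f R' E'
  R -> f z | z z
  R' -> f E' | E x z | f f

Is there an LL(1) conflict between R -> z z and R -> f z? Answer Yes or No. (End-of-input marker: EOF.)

No

FIRST(z z) = { z } and FIRST(f z) = { f }.
The FIRST sets are disjoint and neither alternative is nullable — no conflict.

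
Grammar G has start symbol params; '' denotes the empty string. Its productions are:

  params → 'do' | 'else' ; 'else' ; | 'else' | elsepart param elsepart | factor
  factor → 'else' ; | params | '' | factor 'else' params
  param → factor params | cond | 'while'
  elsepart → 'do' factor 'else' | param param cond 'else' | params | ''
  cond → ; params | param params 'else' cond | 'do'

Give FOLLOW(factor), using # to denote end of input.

In params → factor: factor is at the end, add FOLLOW(params) = { #, 'do', 'else', 'while', ; }.
In factor → factor 'else' params: add FIRST('else' params) = { 'else' }.
In param → factor params: add FIRST(params)\{''} = { 'do', 'else', 'while', ; }.
  Since params is nullable, also add FOLLOW(param) = { #, 'do', 'else', 'while', ; }.
In elsepart → 'do' factor 'else': add FIRST('else') = { 'else' }.
Union: FOLLOW(factor) = { #, 'do', 'else', 'while', ; }.

{ #, 'do', 'else', 'while', ; }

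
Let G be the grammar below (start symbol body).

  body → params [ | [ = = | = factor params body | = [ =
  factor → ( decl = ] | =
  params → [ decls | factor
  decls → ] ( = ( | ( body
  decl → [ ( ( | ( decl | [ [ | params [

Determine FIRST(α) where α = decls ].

Add FIRST(decls) = { (, ] }; decls is not nullable, stop.

{ (, ] }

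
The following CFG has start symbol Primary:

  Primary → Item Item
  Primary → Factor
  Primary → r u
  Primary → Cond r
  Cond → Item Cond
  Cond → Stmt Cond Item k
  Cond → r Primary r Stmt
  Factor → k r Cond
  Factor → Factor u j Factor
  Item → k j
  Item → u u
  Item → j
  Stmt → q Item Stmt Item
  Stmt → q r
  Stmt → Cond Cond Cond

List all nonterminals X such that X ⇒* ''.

No nonterminal has an empty production or an RHS whose symbols are all nullable.

{ } (none)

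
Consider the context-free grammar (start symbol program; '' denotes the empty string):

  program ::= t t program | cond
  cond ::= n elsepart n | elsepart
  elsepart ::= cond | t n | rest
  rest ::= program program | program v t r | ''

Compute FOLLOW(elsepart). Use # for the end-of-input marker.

{ #, n, t, v }

In cond ::= n elsepart n: add FIRST(n) = { n }.
In cond ::= elsepart: elsepart is at the end, add FOLLOW(cond) = { #, n, t, v }.
Union: FOLLOW(elsepart) = { #, n, t, v }.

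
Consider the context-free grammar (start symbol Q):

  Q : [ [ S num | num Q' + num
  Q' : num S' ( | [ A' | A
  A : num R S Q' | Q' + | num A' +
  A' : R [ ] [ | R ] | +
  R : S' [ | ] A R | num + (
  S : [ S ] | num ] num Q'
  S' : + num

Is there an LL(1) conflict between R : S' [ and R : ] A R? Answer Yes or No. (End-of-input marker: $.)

FIRST(S' [) = { + } and FIRST(] A R) = { ] }.
The FIRST sets are disjoint and neither alternative is nullable — no conflict.

No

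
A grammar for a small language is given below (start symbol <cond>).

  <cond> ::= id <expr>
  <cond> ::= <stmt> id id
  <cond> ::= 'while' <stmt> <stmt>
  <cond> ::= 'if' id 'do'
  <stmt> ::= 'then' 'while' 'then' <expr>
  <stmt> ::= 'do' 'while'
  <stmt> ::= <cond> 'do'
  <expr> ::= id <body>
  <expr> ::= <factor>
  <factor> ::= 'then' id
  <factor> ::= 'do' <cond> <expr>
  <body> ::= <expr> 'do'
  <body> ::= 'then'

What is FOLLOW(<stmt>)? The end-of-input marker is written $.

In <cond> ::= <stmt> id id: add FIRST(id id) = { id }.
In <cond> ::= 'while' <stmt> <stmt>: add FIRST(<stmt>) = { 'do', 'if', 'then', 'while', id }.
In <cond> ::= 'while' <stmt> <stmt>: <stmt> is at the end, add FOLLOW(<cond>) = { $, 'do', 'then', id }.
Union: FOLLOW(<stmt>) = { $, 'do', 'if', 'then', 'while', id }.

{ $, 'do', 'if', 'then', 'while', id }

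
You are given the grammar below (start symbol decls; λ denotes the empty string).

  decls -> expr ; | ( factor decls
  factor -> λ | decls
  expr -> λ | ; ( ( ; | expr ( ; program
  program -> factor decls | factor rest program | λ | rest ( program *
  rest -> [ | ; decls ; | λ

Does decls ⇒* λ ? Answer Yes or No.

Nullable nonterminals: expr, factor, program, rest.
No production of decls has an RHS whose symbols are all nullable, so decls is not nullable.

No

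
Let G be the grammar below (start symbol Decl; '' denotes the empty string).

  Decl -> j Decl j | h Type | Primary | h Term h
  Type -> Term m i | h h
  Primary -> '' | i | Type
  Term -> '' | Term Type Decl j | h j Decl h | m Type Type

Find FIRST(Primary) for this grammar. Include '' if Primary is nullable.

Primary -> '' contributes ''.
Primary -> i contributes {i}.
From Primary -> Type: add FIRST(Type) = { h, m }.
Union: FIRST(Primary) = { h, i, m, '' }.

{ h, i, m, '' }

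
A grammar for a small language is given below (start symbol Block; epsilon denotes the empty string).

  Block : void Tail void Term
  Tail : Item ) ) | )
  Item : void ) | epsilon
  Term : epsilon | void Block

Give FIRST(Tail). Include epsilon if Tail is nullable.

From Tail : Item ) ): Item nullable, take FIRST(Item) ∪ {)} = { ), void }.
Tail : ) contributes {)}.
Union: FIRST(Tail) = { ), void }.

{ ), void }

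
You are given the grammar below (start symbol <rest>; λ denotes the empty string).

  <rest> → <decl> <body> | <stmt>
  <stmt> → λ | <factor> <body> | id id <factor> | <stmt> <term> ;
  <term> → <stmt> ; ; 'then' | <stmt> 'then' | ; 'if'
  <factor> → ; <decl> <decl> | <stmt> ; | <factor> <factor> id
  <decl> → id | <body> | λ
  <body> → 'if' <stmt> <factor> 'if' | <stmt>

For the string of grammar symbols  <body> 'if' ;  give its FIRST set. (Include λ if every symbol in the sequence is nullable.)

{ 'if', 'then', ;, id }

Add FIRST(<body>)\{λ} = { 'if', 'then', ;, id }; <body> is nullable, continue.
'if' is a terminal; add {'if'} and stop.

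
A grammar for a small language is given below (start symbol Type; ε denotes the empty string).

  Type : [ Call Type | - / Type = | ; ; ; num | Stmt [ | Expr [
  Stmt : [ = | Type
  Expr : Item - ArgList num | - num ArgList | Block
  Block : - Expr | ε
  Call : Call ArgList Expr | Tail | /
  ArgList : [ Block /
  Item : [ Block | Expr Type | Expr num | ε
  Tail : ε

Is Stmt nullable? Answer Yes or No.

Nullable nonterminals: Block, Call, Expr, Item, Tail.
No production of Stmt has an RHS whose symbols are all nullable, so Stmt is not nullable.

No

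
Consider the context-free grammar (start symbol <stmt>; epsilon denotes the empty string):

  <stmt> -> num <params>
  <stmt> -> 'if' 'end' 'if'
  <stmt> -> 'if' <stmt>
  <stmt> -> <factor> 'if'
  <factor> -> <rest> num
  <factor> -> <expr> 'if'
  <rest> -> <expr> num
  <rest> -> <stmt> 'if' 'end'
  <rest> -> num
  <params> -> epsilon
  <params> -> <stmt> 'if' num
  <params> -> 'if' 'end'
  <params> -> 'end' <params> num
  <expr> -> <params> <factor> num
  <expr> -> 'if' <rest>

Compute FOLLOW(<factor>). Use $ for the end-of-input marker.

In <stmt> -> <factor> 'if': add FIRST('if') = { 'if' }.
In <expr> -> <params> <factor> num: add FIRST(num) = { num }.
Union: FOLLOW(<factor>) = { 'if', num }.

{ 'if', num }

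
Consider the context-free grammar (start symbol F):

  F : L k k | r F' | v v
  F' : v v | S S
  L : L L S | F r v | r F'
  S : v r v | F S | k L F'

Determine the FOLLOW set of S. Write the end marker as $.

{ $, k, r, v }

In F' : S S: add FIRST(S) = { k, r, v }.
In F' : S S: S is at the end, add FOLLOW(F') = { $, k, r, v }.
In L : L L S: S is at the end, add FOLLOW(L) = { k, r, v }.
In S : F S: S is at the end, add FOLLOW(S) = { $, k, r, v }.
Union: FOLLOW(S) = { $, k, r, v }.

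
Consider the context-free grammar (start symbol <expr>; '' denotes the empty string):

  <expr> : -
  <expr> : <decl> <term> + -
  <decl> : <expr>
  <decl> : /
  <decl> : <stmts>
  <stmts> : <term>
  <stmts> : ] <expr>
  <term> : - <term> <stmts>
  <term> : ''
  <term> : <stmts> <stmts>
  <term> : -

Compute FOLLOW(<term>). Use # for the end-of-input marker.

In <expr> : <decl> <term> + -: add FIRST(+ -) = { + }.
In <stmts> : <term>: <term> is at the end, add FOLLOW(<stmts>) = { +, -, ] }.
In <term> : - <term> <stmts>: add FIRST(<stmts>)\{''} = { -, ] }.
  Since <stmts> is nullable, also add FOLLOW(<term>) = { +, -, ] }.
Union: FOLLOW(<term>) = { +, -, ] }.

{ +, -, ] }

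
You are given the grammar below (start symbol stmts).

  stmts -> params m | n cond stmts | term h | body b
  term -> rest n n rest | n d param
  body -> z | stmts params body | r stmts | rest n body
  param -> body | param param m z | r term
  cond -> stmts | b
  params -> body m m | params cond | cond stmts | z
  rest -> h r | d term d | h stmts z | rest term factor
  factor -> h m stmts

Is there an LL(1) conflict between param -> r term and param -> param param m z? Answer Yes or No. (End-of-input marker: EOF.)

Yes

FIRST(r term) = { r } and FIRST(param param m z) = { b, d, h, n, r, z }.
Both contain r, so the two alternatives are not disjoint — LL(1) conflict.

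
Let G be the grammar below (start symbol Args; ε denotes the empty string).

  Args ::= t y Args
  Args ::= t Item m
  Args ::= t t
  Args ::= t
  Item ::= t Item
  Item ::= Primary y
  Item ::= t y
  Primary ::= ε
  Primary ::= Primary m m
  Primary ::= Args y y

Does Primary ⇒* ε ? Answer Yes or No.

Yes

Primary has an ε-production, so Primary ⇒ ε.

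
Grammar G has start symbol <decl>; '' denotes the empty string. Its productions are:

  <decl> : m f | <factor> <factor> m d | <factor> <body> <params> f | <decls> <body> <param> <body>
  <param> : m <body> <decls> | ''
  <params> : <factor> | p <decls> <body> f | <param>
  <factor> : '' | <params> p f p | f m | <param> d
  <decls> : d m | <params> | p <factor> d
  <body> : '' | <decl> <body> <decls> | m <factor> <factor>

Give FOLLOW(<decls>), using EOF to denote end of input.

In <decl> : <decls> <body> <param> <body>: add FIRST(<body> <param> <body>)\{''} = { d, f, m, p }.
  Since <body> <param> <body> is nullable, also add FOLLOW(<decl>) = { EOF, d, f, m, p }.
In <param> : m <body> <decls>: <decls> is at the end, add FOLLOW(<param>) = { EOF, d, f, m, p }.
In <params> : p <decls> <body> f: add FIRST(<body> f) = { d, f, m, p }.
In <body> : <decl> <body> <decls>: <decls> is at the end, add FOLLOW(<body>) = { EOF, d, f, m, p }.
Union: FOLLOW(<decls>) = { EOF, d, f, m, p }.

{ EOF, d, f, m, p }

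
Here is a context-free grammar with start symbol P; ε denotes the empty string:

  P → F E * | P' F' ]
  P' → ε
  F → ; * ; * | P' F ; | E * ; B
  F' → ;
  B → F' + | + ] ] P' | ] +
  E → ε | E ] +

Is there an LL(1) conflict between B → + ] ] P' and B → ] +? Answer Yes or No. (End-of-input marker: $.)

No

FIRST(+ ] ] P') = { + } and FIRST(] +) = { ] }.
The FIRST sets are disjoint and neither alternative is nullable — no conflict.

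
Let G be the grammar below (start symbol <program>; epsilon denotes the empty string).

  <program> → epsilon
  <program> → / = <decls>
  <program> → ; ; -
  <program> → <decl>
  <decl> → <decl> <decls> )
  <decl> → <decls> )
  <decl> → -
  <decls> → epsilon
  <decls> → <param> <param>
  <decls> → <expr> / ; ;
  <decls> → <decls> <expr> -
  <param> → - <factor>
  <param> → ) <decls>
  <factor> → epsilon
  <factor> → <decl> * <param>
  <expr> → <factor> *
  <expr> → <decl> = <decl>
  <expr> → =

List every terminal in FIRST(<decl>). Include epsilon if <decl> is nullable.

From <decl> → <decl> <decls> ): add FIRST(<decl>) = { ), *, -, = }.
From <decl> → <decls> ): <decls> nullable, take FIRST(<decls>) ∪ {)} = { ), *, -, = }.
<decl> → - contributes {-}.
Union: FIRST(<decl>) = { ), *, -, = }.

{ ), *, -, = }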